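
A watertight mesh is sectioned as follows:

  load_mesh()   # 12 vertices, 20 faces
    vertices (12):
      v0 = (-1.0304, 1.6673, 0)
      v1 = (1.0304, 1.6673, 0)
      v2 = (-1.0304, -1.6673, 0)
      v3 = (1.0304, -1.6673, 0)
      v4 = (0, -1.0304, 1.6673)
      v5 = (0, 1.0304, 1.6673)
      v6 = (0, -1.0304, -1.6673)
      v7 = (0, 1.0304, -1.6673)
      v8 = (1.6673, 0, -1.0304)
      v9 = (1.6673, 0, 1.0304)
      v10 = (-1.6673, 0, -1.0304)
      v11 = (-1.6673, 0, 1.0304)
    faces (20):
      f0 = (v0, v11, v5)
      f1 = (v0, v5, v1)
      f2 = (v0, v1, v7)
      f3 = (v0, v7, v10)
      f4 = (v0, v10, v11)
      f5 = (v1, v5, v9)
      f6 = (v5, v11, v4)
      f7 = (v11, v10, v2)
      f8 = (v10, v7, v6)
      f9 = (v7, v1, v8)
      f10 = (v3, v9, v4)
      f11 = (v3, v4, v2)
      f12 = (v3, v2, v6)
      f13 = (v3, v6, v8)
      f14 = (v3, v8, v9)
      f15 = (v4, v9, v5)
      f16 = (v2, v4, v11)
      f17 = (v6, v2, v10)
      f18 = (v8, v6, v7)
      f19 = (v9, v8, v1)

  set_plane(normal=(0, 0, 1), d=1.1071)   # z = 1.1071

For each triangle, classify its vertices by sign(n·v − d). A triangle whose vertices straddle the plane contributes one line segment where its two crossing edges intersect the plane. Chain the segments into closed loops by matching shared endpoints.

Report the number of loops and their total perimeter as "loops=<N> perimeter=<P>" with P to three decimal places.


Straddling triangles (8 of 20):
  (v0,v11,v5) [--+] → (-1.46651, 0.124088, 1.1071)–(-0.346206, 1.24439, 1.1071)  len=1.5844
  (v0,v5,v1) [-+-] → (-0.346206, 1.24439, 1.1071)–(0.346206, 1.24439, 1.1071)  len=0.6924
  (v1,v5,v9) [-+-] → (0.346206, 1.24439, 1.1071)–(1.46651, 0.124088, 1.1071)  len=1.5844
  (v5,v11,v4) [+-+] → (-1.46651, 0.124088, 1.1071)–(-1.46651, -0.124088, 1.1071)  len=0.2482
  (v3,v9,v4) [--+] → (1.46651, -0.124088, 1.1071)–(0.346206, -1.24439, 1.1071)  len=1.5844
  (v3,v4,v2) [-+-] → (0.346206, -1.24439, 1.1071)–(-0.346206, -1.24439, 1.1071)  len=0.6924
  (v4,v9,v5) [+-+] → (1.46651, -0.124088, 1.1071)–(1.46651, 0.124088, 1.1071)  len=0.2482
  (v2,v4,v11) [-+-] → (-0.346206, -1.24439, 1.1071)–(-1.46651, -0.124088, 1.1071)  len=1.5844

Chained into 1 loop(s):
  loop 1: 8 segments, perimeter = 8.2186
Total perimeter = 8.219

loops=1 perimeter=8.219


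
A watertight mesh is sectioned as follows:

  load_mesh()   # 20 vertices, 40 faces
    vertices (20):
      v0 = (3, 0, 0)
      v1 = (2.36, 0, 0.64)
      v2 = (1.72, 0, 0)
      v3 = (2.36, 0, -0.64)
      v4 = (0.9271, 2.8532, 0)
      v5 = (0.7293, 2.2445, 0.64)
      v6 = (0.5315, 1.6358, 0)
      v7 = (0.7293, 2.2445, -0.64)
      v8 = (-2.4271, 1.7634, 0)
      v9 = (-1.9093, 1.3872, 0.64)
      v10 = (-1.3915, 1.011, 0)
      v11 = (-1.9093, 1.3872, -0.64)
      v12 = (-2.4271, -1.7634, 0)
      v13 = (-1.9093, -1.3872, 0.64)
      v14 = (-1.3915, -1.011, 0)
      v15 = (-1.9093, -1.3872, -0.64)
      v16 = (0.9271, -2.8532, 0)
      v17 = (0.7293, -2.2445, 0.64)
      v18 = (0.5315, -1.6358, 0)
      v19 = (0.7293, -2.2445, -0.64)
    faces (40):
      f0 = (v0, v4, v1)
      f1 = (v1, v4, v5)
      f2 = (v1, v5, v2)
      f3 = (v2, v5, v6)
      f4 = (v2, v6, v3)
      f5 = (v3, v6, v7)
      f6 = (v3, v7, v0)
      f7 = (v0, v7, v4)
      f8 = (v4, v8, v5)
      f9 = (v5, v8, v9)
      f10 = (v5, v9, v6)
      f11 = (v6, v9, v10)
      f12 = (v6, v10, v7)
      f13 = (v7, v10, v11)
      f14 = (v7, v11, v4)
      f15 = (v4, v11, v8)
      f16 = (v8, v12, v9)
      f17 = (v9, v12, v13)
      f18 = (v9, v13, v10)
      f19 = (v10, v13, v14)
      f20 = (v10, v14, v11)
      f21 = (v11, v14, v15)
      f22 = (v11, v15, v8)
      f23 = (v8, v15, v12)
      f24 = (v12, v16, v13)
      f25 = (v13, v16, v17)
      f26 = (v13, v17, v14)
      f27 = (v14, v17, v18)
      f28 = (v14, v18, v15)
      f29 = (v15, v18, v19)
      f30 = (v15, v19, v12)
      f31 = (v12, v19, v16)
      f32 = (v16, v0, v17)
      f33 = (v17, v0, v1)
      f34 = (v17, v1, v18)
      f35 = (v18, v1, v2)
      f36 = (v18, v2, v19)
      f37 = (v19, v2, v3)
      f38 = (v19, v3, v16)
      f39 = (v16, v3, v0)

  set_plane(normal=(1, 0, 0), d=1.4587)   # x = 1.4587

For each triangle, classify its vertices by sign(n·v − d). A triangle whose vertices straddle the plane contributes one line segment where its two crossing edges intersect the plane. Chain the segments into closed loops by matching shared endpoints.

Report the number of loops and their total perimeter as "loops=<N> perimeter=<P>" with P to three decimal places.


Straddling triangles (16 of 40):
  (v0,v4,v1) [+-+] → (1.4587, 2.12149, 0)–(1.4587, 1.79467, 0.237437)  len=0.4040
  (v1,v4,v5) [+--] → (1.4587, 1.79467, 0.237437)–(1.4587, 1.24055, 0.64)  len=0.6849
  (v1,v5,v2) [+-+] → (1.4587, 1.24055, 0.64)–(1.4587, 0.591993, 0.168802)  len=0.8017
  (v2,v5,v6) [+--] → (1.4587, 0.591993, 0.168802)–(1.4587, 0.359642, 0)  len=0.2872
  (v2,v6,v3) [+-+] → (1.4587, 0.359642, 0)–(1.4587, 0.806315, -0.324533)  len=0.5521
  (v3,v6,v7) [+--] → (1.4587, 0.806315, -0.324533)–(1.4587, 1.24055, -0.64)  len=0.5367
  (v3,v7,v0) [+-+] → (1.4587, 1.24055, -0.64)–(1.4587, 1.52352, -0.434418)  len=0.3498
  (v0,v7,v4) [+--] → (1.4587, 1.52352, -0.434418)–(1.4587, 2.12149, 0)  len=0.7391
  (v16,v0,v17) [-+-] → (1.4587, -2.12149, 0)–(1.4587, -1.52352, 0.434418)  len=0.7391
  (v17,v0,v1) [-++] → (1.4587, -1.52352, 0.434418)–(1.4587, -1.24055, 0.64)  len=0.3498
  (v17,v1,v18) [-+-] → (1.4587, -1.24055, 0.64)–(1.4587, -0.806315, 0.324533)  len=0.5367
  (v18,v1,v2) [-++] → (1.4587, -0.806315, 0.324533)–(1.4587, -0.359642, 0)  len=0.5521
  (v18,v2,v19) [-+-] → (1.4587, -0.359642, 0)–(1.4587, -0.591993, -0.168802)  len=0.2872
  (v19,v2,v3) [-++] → (1.4587, -0.591993, -0.168802)–(1.4587, -1.24055, -0.64)  len=0.8017
  (v19,v3,v16) [-+-] → (1.4587, -1.24055, -0.64)–(1.4587, -1.79467, -0.237437)  len=0.6849
  (v16,v3,v0) [-++] → (1.4587, -1.79467, -0.237437)–(1.4587, -2.12149, 0)  len=0.4040

Chained into 2 loop(s):
  loop 1: 8 segments, perimeter = 4.3555
  loop 2: 8 segments, perimeter = 4.3555
Total perimeter = 8.711

loops=2 perimeter=8.711


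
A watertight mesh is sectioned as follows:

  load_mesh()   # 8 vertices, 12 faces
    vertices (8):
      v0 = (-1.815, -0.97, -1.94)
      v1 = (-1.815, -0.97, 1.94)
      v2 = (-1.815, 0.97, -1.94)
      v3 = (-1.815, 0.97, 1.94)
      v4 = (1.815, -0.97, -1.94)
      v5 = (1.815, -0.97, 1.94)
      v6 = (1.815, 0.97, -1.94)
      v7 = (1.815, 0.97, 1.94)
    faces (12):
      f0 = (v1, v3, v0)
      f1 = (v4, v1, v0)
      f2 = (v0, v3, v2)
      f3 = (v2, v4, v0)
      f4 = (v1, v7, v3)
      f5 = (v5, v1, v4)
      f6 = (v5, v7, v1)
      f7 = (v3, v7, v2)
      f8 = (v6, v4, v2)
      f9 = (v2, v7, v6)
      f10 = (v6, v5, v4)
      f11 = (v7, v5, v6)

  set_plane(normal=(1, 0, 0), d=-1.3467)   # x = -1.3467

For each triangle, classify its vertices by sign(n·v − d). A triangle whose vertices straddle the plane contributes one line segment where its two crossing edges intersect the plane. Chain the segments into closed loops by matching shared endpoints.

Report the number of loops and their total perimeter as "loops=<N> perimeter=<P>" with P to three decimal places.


Straddling triangles (8 of 12):
  (v4,v1,v0) [+--] → (-1.3467, -0.97, 1.43945)–(-1.3467, -0.97, -1.94)  len=3.3794
  (v2,v4,v0) [-+-] → (-1.3467, 0.719724, -1.94)–(-1.3467, -0.97, -1.94)  len=1.6897
  (v1,v7,v3) [-+-] → (-1.3467, -0.719724, 1.94)–(-1.3467, 0.97, 1.94)  len=1.6897
  (v5,v1,v4) [+-+] → (-1.3467, -0.97, 1.94)–(-1.3467, -0.97, 1.43945)  len=0.5006
  (v5,v7,v1) [++-] → (-1.3467, -0.719724, 1.94)–(-1.3467, -0.97, 1.94)  len=0.2503
  (v3,v7,v2) [-+-] → (-1.3467, 0.97, 1.94)–(-1.3467, 0.97, -1.43945)  len=3.3794
  (v6,v4,v2) [++-] → (-1.3467, 0.719724, -1.94)–(-1.3467, 0.97, -1.94)  len=0.2503
  (v2,v7,v6) [-++] → (-1.3467, 0.97, -1.43945)–(-1.3467, 0.97, -1.94)  len=0.5006

Chained into 1 loop(s):
  loop 1: 8 segments, perimeter = 11.6400
Total perimeter = 11.640

loops=1 perimeter=11.640


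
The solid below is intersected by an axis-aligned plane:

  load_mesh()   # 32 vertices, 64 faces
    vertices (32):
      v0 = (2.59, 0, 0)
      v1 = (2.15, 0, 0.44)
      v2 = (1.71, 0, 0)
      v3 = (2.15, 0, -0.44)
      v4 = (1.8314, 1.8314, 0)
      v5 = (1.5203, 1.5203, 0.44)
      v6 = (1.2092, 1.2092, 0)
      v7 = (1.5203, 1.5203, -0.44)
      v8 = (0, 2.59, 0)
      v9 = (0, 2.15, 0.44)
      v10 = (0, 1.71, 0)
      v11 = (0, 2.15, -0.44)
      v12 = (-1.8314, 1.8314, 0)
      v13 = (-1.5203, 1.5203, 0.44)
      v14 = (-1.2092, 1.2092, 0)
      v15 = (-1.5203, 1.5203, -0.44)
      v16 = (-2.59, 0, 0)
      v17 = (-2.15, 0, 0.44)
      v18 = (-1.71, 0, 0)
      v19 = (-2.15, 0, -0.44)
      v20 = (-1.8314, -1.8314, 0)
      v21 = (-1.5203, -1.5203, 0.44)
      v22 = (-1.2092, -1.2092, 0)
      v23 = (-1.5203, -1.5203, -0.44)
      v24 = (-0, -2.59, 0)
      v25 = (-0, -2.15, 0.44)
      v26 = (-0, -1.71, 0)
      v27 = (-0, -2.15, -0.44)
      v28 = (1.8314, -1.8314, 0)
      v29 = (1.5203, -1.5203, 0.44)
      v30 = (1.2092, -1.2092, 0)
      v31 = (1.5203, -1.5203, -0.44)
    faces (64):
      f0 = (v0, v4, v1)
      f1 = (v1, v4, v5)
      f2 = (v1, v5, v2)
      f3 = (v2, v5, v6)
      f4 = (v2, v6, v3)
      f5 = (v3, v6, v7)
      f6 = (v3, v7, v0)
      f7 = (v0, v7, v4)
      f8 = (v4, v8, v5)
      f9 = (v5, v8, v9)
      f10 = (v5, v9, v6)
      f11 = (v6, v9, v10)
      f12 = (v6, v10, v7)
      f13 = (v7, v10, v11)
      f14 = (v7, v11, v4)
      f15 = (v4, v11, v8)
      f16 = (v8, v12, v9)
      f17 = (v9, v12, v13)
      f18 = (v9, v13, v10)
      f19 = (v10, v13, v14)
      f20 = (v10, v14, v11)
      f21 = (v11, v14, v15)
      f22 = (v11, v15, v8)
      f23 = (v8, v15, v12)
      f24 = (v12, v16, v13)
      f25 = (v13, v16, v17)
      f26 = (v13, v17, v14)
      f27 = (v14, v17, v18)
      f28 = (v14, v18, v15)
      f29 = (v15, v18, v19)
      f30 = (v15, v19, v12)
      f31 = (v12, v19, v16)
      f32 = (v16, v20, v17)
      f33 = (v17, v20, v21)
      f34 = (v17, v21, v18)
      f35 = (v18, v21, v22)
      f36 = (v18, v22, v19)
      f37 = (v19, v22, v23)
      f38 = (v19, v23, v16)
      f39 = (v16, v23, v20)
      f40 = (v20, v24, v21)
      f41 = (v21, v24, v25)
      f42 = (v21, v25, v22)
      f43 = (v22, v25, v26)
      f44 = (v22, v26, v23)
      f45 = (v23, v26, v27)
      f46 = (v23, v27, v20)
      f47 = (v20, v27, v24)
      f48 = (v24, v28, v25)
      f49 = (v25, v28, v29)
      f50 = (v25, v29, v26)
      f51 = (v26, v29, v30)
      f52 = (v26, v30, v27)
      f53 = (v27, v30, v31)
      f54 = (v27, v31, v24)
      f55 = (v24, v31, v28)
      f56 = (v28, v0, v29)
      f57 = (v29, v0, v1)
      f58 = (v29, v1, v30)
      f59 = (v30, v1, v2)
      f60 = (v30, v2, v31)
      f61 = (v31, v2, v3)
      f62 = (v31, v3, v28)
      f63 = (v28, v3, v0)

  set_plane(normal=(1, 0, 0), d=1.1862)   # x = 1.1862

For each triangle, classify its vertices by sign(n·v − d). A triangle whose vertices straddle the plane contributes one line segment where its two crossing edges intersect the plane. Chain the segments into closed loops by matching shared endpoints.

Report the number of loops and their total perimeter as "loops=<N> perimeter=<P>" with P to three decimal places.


loops=2 perimeter=4.978

Straddling triangles (16 of 64):
  (v4,v8,v5) [+-+] → (1.1862, 2.09865, 0)–(1.1862, 1.75538, 0.343306)  len=0.4855
  (v5,v8,v9) [+--] → (1.1862, 1.75538, 0.343306)–(1.1862, 1.65868, 0.44)  len=0.1367
  (v5,v9,v6) [+-+] → (1.1862, 1.65868, 0.44)–(1.1862, 1.22709, 0.00836917)  len=0.6104
  (v6,v9,v10) [+--] → (1.1862, 1.22709, 0.00836917)–(1.1862, 1.21873, 0)  len=0.0118
  (v6,v10,v7) [+-+] → (1.1862, 1.21873, 0)–(1.1862, 1.56199, -0.343306)  len=0.4855
  (v7,v10,v11) [+--] → (1.1862, 1.56199, -0.343306)–(1.1862, 1.65868, -0.44)  len=0.1367
  (v7,v11,v4) [+-+] → (1.1862, 1.65868, -0.44)–(1.1862, 1.94364, -0.155011)  len=0.4030
  (v4,v11,v8) [+--] → (1.1862, 1.94364, -0.155011)–(1.1862, 2.09865, 0)  len=0.2192
  (v24,v28,v25) [-+-] → (1.1862, -2.09865, 0)–(1.1862, -1.94364, 0.155011)  len=0.2192
  (v25,v28,v29) [-++] → (1.1862, -1.94364, 0.155011)–(1.1862, -1.65868, 0.44)  len=0.4030
  (v25,v29,v26) [-+-] → (1.1862, -1.65868, 0.44)–(1.1862, -1.56199, 0.343306)  len=0.1367
  (v26,v29,v30) [-++] → (1.1862, -1.56199, 0.343306)–(1.1862, -1.21873, 0)  len=0.4855
  (v26,v30,v27) [-+-] → (1.1862, -1.21873, 0)–(1.1862, -1.22709, -0.00836917)  len=0.0118
  (v27,v30,v31) [-++] → (1.1862, -1.22709, -0.00836917)–(1.1862, -1.65868, -0.44)  len=0.6104
  (v27,v31,v24) [-+-] → (1.1862, -1.65868, -0.44)–(1.1862, -1.75538, -0.343306)  len=0.1367
  (v24,v31,v28) [-++] → (1.1862, -1.75538, -0.343306)–(1.1862, -2.09865, 0)  len=0.4855

Chained into 2 loop(s):
  loop 1: 8 segments, perimeter = 2.4889
  loop 2: 8 segments, perimeter = 2.4889
Total perimeter = 4.978


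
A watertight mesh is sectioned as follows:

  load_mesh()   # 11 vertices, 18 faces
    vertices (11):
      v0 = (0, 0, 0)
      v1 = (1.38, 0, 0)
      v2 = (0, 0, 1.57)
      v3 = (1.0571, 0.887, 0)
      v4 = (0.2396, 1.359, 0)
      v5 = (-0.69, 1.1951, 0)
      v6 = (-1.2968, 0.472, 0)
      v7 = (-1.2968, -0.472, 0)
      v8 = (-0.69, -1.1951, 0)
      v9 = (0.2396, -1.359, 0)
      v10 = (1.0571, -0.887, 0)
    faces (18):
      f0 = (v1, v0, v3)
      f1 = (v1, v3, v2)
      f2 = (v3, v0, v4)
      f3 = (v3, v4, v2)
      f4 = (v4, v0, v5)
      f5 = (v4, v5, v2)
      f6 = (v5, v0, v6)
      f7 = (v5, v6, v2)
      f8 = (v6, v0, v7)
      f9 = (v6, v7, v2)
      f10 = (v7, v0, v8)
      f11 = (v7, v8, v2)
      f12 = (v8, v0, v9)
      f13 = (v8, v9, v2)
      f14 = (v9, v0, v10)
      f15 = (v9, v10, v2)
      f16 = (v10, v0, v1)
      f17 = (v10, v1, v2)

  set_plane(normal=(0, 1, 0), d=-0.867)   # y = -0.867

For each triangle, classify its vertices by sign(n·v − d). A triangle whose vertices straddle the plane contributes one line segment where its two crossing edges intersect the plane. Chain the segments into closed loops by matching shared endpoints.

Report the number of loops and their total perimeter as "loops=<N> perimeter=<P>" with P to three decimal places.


Straddling triangles (8 of 18):
  (v7,v0,v8) [++-] → (-0.500569, -0.867, 0)–(-0.96533, -0.867, 0)  len=0.4648
  (v7,v8,v2) [+-+] → (-0.96533, -0.867, 0)–(-0.500569, -0.867, 0.431024)  len=0.6339
  (v8,v0,v9) [-+-] → (-0.500569, -0.867, 0)–(0.152857, -0.867, 0)  len=0.6534
  (v8,v9,v2) [--+] → (0.152857, -0.867, 0.568389)–(-0.500569, -0.867, 0.431024)  len=0.6677
  (v9,v0,v10) [-+-] → (0.152857, -0.867, 0)–(1.03326, -0.867, 0)  len=0.8804
  (v9,v10,v2) [--+] → (1.03326, -0.867, 0.0354002)–(0.152857, -0.867, 0.568389)  len=1.0292
  (v10,v0,v1) [-++] → (1.03326, -0.867, 0)–(1.06438, -0.867, 0)  len=0.0311
  (v10,v1,v2) [-++] → (1.06438, -0.867, 0)–(1.03326, -0.867, 0.0354002)  len=0.0471

Chained into 1 loop(s):
  loop 1: 8 segments, perimeter = 4.4076
Total perimeter = 4.408

loops=1 perimeter=4.408


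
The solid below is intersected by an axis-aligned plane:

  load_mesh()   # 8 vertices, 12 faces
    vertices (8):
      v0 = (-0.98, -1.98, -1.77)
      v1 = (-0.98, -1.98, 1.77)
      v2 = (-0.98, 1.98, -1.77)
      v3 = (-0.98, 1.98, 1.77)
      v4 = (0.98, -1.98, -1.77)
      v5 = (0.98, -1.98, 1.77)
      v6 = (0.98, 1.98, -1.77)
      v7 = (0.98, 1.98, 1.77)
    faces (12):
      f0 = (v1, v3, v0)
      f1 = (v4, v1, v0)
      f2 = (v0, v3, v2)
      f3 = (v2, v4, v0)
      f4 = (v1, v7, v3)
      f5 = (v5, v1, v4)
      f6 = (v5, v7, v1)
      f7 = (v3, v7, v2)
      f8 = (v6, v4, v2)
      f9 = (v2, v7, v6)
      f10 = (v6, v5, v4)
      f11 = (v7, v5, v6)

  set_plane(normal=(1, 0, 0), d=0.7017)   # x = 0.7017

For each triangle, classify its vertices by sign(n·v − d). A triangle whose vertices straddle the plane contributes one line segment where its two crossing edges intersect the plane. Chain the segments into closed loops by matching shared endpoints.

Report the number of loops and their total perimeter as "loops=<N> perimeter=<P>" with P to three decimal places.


loops=1 perimeter=15.000

Straddling triangles (8 of 12):
  (v4,v1,v0) [+--] → (0.7017, -1.98, -1.26736)–(0.7017, -1.98, -1.77)  len=0.5026
  (v2,v4,v0) [-+-] → (0.7017, -1.41772, -1.77)–(0.7017, -1.98, -1.77)  len=0.5623
  (v1,v7,v3) [-+-] → (0.7017, 1.41772, 1.77)–(0.7017, 1.98, 1.77)  len=0.5623
  (v5,v1,v4) [+-+] → (0.7017, -1.98, 1.77)–(0.7017, -1.98, -1.26736)  len=3.0374
  (v5,v7,v1) [++-] → (0.7017, 1.41772, 1.77)–(0.7017, -1.98, 1.77)  len=3.3977
  (v3,v7,v2) [-+-] → (0.7017, 1.98, 1.77)–(0.7017, 1.98, 1.26736)  len=0.5026
  (v6,v4,v2) [++-] → (0.7017, -1.41772, -1.77)–(0.7017, 1.98, -1.77)  len=3.3977
  (v2,v7,v6) [-++] → (0.7017, 1.98, 1.26736)–(0.7017, 1.98, -1.77)  len=3.0374

Chained into 1 loop(s):
  loop 1: 8 segments, perimeter = 15.0000
Total perimeter = 15.000


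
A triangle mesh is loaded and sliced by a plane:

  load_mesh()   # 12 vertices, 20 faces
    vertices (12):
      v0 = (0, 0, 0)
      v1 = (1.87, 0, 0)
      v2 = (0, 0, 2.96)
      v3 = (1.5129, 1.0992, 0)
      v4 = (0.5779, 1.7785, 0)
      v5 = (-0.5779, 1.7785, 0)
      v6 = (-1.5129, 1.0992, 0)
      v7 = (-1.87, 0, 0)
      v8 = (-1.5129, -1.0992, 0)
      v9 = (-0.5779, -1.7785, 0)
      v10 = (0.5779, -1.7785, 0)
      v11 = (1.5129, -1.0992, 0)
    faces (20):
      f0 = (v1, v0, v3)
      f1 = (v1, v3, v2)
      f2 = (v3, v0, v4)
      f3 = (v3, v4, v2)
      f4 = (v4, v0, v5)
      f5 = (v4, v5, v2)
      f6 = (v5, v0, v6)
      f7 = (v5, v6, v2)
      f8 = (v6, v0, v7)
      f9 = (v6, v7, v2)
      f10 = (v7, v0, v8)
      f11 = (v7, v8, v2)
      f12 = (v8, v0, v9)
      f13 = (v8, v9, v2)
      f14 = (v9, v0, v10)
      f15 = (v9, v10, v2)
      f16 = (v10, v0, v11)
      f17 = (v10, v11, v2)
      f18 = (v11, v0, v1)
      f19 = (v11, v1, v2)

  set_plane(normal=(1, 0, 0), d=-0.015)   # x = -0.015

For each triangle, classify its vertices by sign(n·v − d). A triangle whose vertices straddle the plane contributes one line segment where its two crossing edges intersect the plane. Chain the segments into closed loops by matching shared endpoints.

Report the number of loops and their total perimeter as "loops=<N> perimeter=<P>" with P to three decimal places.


Straddling triangles (12 of 20):
  (v4,v0,v5) [++-] → (-0.015, 0.0461628, 0)–(-0.015, 1.7785, 0)  len=1.7323
  (v4,v5,v2) [+-+] → (-0.015, 1.7785, 0)–(-0.015, 0.0461628, 2.88317)  len=3.3636
  (v5,v0,v6) [-+-] → (-0.015, 0.0461628, 0)–(-0.015, 0.0108983, 0)  len=0.0353
  (v5,v6,v2) [--+] → (-0.015, 0.0108983, 2.93065)–(-0.015, 0.0461628, 2.88317)  len=0.0591
  (v6,v0,v7) [-+-] → (-0.015, 0.0108983, 0)–(-0.015, 0, 0)  len=0.0109
  (v6,v7,v2) [--+] → (-0.015, 0, 2.93626)–(-0.015, 0.0108983, 2.93065)  len=0.0123
  (v7,v0,v8) [-+-] → (-0.015, 0, 0)–(-0.015, -0.0108983, 0)  len=0.0109
  (v7,v8,v2) [--+] → (-0.015, -0.0108983, 2.93065)–(-0.015, 0, 2.93626)  len=0.0123
  (v8,v0,v9) [-+-] → (-0.015, -0.0108983, 0)–(-0.015, -0.0461628, 0)  len=0.0353
  (v8,v9,v2) [--+] → (-0.015, -0.0461628, 2.88317)–(-0.015, -0.0108983, 2.93065)  len=0.0591
  (v9,v0,v10) [-++] → (-0.015, -0.0461628, 0)–(-0.015, -1.7785, 0)  len=1.7323
  (v9,v10,v2) [-++] → (-0.015, -1.7785, 0)–(-0.015, -0.0461628, 2.88317)  len=3.3636

Chained into 1 loop(s):
  loop 1: 12 segments, perimeter = 10.4270
Total perimeter = 10.427

loops=1 perimeter=10.427


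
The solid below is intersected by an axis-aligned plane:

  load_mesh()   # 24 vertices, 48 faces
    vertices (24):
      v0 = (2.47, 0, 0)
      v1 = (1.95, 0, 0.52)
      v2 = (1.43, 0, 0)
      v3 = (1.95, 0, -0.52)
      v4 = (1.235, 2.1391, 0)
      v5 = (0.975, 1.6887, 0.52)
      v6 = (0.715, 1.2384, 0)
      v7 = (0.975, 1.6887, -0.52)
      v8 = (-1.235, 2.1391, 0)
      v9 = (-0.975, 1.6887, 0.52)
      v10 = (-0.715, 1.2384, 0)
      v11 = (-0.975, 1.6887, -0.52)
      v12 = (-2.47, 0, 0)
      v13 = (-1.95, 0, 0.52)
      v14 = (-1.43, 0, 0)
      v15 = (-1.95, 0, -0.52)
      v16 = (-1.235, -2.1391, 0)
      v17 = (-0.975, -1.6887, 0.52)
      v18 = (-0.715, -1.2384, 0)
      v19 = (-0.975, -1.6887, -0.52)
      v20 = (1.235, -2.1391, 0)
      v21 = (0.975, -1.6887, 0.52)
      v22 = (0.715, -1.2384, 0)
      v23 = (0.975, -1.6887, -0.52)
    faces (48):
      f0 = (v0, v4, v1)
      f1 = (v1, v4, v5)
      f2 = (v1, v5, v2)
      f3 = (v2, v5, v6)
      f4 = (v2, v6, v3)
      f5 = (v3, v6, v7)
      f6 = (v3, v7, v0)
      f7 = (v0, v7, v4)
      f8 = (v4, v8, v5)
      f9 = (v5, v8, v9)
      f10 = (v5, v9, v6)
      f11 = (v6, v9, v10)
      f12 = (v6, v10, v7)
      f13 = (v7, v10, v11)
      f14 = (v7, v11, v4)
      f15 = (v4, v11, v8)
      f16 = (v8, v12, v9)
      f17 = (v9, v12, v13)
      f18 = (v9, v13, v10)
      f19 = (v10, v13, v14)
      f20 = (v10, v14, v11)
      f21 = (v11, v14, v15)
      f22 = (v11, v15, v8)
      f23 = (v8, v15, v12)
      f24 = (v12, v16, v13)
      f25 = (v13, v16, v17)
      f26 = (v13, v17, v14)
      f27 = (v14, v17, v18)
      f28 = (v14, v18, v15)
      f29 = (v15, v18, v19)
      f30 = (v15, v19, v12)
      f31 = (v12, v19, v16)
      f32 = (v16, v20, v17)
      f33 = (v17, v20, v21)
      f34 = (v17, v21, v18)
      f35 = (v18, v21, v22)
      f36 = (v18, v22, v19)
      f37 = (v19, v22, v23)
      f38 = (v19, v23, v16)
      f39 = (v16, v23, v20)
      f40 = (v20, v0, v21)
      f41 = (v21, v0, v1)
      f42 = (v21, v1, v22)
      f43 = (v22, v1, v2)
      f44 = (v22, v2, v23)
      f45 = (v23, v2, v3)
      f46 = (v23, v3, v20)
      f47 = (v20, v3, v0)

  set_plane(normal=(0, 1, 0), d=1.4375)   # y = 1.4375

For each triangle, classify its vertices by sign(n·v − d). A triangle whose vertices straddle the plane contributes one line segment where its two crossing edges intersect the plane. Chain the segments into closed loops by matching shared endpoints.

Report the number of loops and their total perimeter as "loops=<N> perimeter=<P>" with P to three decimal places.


Straddling triangles (18 of 48):
  (v0,v4,v1) [-+-] → (1.64007, 1.4375, 0)–(1.46951, 1.4375, 0.170554)  len=0.2412
  (v1,v4,v5) [-++] → (1.46951, 1.4375, 0.170554)–(1.12003, 1.4375, 0.52)  len=0.4942
  (v1,v5,v2) [-+-] → (1.12003, 1.4375, 0.52)–(1.04268, 1.4375, 0.442648)  len=0.1094
  (v2,v5,v6) [-+-] → (1.04268, 1.4375, 0.442648)–(0.829959, 1.4375, 0.229918)  len=0.3008
  (v3,v6,v7) [--+] → (0.829959, 1.4375, -0.229918)–(1.12003, 1.4375, -0.52)  len=0.4102
  (v3,v7,v0) [-+-] → (1.12003, 1.4375, -0.52)–(1.19739, 1.4375, -0.442648)  len=0.1094
  (v0,v7,v4) [-++] → (1.19739, 1.4375, -0.442648)–(1.64007, 1.4375, 0)  len=0.6260
  (v5,v9,v6) [++-] → (-0.032233, 1.4375, 0.229918)–(0.829959, 1.4375, 0.229918)  len=0.8622
  (v6,v9,v10) [-+-] → (-0.032233, 1.4375, 0.229918)–(-0.829959, 1.4375, 0.229918)  len=0.7977
  (v6,v10,v7) [--+] → (0.032233, 1.4375, -0.229918)–(0.829959, 1.4375, -0.229918)  len=0.7977
  (v7,v10,v11) [+-+] → (0.032233, 1.4375, -0.229918)–(-0.829959, 1.4375, -0.229918)  len=0.8622
  (v8,v12,v9) [+-+] → (-1.64007, 1.4375, 0)–(-1.19739, 1.4375, 0.442648)  len=0.6260
  (v9,v12,v13) [+--] → (-1.19739, 1.4375, 0.442648)–(-1.12003, 1.4375, 0.52)  len=0.1094
  (v9,v13,v10) [+--] → (-1.12003, 1.4375, 0.52)–(-0.829959, 1.4375, 0.229918)  len=0.4102
  (v10,v14,v11) [--+] → (-1.04268, 1.4375, -0.442648)–(-0.829959, 1.4375, -0.229918)  len=0.3008
  (v11,v14,v15) [+--] → (-1.04268, 1.4375, -0.442648)–(-1.12003, 1.4375, -0.52)  len=0.1094
  (v11,v15,v8) [+-+] → (-1.12003, 1.4375, -0.52)–(-1.46951, 1.4375, -0.170554)  len=0.4942
  (v8,v15,v12) [+--] → (-1.46951, 1.4375, -0.170554)–(-1.64007, 1.4375, 0)  len=0.2412

Chained into 1 loop(s):
  loop 1: 18 segments, perimeter = 7.9024
Total perimeter = 7.902

loops=1 perimeter=7.902


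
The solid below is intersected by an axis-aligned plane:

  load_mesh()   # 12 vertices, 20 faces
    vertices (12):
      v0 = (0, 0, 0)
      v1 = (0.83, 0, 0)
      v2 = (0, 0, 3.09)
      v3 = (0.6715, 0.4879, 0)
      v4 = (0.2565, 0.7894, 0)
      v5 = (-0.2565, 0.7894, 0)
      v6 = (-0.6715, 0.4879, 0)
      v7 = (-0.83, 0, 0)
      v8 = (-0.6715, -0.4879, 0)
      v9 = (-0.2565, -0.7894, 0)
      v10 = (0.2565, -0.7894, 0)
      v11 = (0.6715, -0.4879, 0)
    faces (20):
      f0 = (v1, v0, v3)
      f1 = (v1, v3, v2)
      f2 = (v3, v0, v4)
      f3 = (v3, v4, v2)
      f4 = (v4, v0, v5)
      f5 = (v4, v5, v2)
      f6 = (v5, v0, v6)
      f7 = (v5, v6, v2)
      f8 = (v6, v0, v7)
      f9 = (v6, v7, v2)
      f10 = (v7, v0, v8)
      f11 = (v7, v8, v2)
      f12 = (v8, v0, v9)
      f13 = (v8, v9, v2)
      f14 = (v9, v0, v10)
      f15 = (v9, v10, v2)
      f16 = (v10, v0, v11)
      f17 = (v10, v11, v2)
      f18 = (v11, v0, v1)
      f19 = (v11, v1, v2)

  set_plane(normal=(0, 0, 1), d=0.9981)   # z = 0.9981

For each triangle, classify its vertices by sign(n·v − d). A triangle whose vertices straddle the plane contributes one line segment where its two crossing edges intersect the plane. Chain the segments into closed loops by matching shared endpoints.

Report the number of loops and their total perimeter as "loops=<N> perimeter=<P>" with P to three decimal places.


loops=1 perimeter=3.473

Straddling triangles (10 of 20):
  (v1,v3,v2) [--+] → (0.454599, 0.330304, 0.9981)–(0.561902, 0, 0.9981)  len=0.3473
  (v3,v4,v2) [--+] → (0.173648, 0.534416, 0.9981)–(0.454599, 0.330304, 0.9981)  len=0.3473
  (v4,v5,v2) [--+] → (-0.173648, 0.534416, 0.9981)–(0.173648, 0.534416, 0.9981)  len=0.3473
  (v5,v6,v2) [--+] → (-0.454599, 0.330304, 0.9981)–(-0.173648, 0.534416, 0.9981)  len=0.3473
  (v6,v7,v2) [--+] → (-0.561902, 0, 0.9981)–(-0.454599, 0.330304, 0.9981)  len=0.3473
  (v7,v8,v2) [--+] → (-0.454599, -0.330304, 0.9981)–(-0.561902, 0, 0.9981)  len=0.3473
  (v8,v9,v2) [--+] → (-0.173648, -0.534416, 0.9981)–(-0.454599, -0.330304, 0.9981)  len=0.3473
  (v9,v10,v2) [--+] → (0.173648, -0.534416, 0.9981)–(-0.173648, -0.534416, 0.9981)  len=0.3473
  (v10,v11,v2) [--+] → (0.454599, -0.330304, 0.9981)–(0.173648, -0.534416, 0.9981)  len=0.3473
  (v11,v1,v2) [--+] → (0.561902, 0, 0.9981)–(0.454599, -0.330304, 0.9981)  len=0.3473

Chained into 1 loop(s):
  loop 1: 10 segments, perimeter = 3.4728
Total perimeter = 3.473


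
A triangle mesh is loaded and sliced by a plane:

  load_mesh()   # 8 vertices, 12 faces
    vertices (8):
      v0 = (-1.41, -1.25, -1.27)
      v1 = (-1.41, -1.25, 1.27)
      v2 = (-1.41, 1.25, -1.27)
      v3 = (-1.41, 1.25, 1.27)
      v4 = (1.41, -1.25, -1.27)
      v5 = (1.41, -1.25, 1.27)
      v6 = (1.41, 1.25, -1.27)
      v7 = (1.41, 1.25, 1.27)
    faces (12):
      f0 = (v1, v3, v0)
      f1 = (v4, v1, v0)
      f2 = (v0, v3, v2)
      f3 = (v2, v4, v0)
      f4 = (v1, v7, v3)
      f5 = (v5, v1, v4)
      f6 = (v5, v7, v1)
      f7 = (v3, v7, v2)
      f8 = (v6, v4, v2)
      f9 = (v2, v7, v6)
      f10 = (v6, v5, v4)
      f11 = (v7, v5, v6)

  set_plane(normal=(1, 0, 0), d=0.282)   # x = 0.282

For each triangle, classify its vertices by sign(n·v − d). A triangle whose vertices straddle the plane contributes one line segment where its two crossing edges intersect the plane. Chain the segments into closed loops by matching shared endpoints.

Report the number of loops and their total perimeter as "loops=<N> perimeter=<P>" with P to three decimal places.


loops=1 perimeter=10.080

Straddling triangles (8 of 12):
  (v4,v1,v0) [+--] → (0.282, -1.25, -0.254)–(0.282, -1.25, -1.27)  len=1.0160
  (v2,v4,v0) [-+-] → (0.282, -0.25, -1.27)–(0.282, -1.25, -1.27)  len=1.0000
  (v1,v7,v3) [-+-] → (0.282, 0.25, 1.27)–(0.282, 1.25, 1.27)  len=1.0000
  (v5,v1,v4) [+-+] → (0.282, -1.25, 1.27)–(0.282, -1.25, -0.254)  len=1.5240
  (v5,v7,v1) [++-] → (0.282, 0.25, 1.27)–(0.282, -1.25, 1.27)  len=1.5000
  (v3,v7,v2) [-+-] → (0.282, 1.25, 1.27)–(0.282, 1.25, 0.254)  len=1.0160
  (v6,v4,v2) [++-] → (0.282, -0.25, -1.27)–(0.282, 1.25, -1.27)  len=1.5000
  (v2,v7,v6) [-++] → (0.282, 1.25, 0.254)–(0.282, 1.25, -1.27)  len=1.5240

Chained into 1 loop(s):
  loop 1: 8 segments, perimeter = 10.0800
Total perimeter = 10.080


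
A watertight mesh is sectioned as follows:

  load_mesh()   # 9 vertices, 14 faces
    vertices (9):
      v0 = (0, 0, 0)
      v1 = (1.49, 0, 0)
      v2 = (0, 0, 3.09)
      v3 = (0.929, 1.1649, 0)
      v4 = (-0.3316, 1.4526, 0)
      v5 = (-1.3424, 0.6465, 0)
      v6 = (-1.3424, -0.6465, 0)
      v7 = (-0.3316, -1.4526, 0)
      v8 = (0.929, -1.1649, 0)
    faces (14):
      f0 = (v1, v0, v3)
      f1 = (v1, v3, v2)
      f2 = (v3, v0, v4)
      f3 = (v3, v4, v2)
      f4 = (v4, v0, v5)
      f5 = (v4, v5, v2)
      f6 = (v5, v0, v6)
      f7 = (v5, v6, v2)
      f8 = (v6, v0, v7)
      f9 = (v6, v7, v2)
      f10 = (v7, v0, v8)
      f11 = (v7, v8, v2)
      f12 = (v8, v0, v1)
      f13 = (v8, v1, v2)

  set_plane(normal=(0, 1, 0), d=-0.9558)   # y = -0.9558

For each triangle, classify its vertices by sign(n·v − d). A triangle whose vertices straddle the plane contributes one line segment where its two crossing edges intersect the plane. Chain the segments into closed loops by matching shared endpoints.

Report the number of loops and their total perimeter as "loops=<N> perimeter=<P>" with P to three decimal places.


loops=1 perimeter=4.990

Straddling triangles (6 of 14):
  (v6,v0,v7) [++-] → (-0.21819, -0.9558, 0)–(-0.954557, -0.9558, 0)  len=0.7364
  (v6,v7,v2) [+-+] → (-0.954557, -0.9558, 0)–(-0.21819, -0.9558, 1.0568)  len=1.2880
  (v7,v0,v8) [-+-] → (-0.21819, -0.9558, 0)–(0.762244, -0.9558, 0)  len=0.9804
  (v7,v8,v2) [--+] → (0.762244, -0.9558, 0.554656)–(-0.21819, -0.9558, 1.0568)  len=1.1015
  (v8,v0,v1) [-++] → (0.762244, -0.9558, 0)–(1.0297, -0.9558, 0)  len=0.2675
  (v8,v1,v2) [-++] → (1.0297, -0.9558, 0)–(0.762244, -0.9558, 0.554656)  len=0.6158

Chained into 1 loop(s):
  loop 1: 6 segments, perimeter = 4.9896
Total perimeter = 4.990


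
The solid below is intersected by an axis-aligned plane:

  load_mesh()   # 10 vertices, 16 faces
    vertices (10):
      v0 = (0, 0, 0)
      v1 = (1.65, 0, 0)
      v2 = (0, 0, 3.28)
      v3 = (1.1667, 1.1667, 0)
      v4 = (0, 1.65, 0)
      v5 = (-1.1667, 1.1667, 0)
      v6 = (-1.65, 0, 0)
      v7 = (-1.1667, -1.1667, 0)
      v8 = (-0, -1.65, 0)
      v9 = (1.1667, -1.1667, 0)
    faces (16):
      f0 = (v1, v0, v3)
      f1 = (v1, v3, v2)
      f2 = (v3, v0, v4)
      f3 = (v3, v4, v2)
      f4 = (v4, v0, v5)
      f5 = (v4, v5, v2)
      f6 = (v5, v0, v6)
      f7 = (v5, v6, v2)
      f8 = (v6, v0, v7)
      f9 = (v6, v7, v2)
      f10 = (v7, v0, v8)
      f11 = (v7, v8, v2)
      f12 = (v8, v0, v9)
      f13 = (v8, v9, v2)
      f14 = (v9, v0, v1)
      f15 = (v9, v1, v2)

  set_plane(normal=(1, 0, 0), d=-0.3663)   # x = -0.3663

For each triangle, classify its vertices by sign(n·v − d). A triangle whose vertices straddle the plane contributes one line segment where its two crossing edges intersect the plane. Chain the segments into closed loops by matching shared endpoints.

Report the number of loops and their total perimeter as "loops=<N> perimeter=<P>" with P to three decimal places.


Straddling triangles (8 of 16):
  (v4,v0,v5) [++-] → (-0.3663, 0.3663, 0)–(-0.3663, 1.49826, 0)  len=1.1320
  (v4,v5,v2) [+-+] → (-0.3663, 1.49826, 0)–(-0.3663, 0.3663, 2.2502)  len=2.5189
  (v5,v0,v6) [-+-] → (-0.3663, 0.3663, 0)–(-0.3663, 0, 0)  len=0.3663
  (v5,v6,v2) [--+] → (-0.3663, 0, 2.55184)–(-0.3663, 0.3663, 2.2502)  len=0.4745
  (v6,v0,v7) [-+-] → (-0.3663, 0, 0)–(-0.3663, -0.3663, 0)  len=0.3663
  (v6,v7,v2) [--+] → (-0.3663, -0.3663, 2.2502)–(-0.3663, 0, 2.55184)  len=0.4745
  (v7,v0,v8) [-++] → (-0.3663, -0.3663, 0)–(-0.3663, -1.49826, 0)  len=1.1320
  (v7,v8,v2) [-++] → (-0.3663, -1.49826, 0)–(-0.3663, -0.3663, 2.2502)  len=2.5189

Chained into 1 loop(s):
  loop 1: 8 segments, perimeter = 8.9833
Total perimeter = 8.983

loops=1 perimeter=8.983


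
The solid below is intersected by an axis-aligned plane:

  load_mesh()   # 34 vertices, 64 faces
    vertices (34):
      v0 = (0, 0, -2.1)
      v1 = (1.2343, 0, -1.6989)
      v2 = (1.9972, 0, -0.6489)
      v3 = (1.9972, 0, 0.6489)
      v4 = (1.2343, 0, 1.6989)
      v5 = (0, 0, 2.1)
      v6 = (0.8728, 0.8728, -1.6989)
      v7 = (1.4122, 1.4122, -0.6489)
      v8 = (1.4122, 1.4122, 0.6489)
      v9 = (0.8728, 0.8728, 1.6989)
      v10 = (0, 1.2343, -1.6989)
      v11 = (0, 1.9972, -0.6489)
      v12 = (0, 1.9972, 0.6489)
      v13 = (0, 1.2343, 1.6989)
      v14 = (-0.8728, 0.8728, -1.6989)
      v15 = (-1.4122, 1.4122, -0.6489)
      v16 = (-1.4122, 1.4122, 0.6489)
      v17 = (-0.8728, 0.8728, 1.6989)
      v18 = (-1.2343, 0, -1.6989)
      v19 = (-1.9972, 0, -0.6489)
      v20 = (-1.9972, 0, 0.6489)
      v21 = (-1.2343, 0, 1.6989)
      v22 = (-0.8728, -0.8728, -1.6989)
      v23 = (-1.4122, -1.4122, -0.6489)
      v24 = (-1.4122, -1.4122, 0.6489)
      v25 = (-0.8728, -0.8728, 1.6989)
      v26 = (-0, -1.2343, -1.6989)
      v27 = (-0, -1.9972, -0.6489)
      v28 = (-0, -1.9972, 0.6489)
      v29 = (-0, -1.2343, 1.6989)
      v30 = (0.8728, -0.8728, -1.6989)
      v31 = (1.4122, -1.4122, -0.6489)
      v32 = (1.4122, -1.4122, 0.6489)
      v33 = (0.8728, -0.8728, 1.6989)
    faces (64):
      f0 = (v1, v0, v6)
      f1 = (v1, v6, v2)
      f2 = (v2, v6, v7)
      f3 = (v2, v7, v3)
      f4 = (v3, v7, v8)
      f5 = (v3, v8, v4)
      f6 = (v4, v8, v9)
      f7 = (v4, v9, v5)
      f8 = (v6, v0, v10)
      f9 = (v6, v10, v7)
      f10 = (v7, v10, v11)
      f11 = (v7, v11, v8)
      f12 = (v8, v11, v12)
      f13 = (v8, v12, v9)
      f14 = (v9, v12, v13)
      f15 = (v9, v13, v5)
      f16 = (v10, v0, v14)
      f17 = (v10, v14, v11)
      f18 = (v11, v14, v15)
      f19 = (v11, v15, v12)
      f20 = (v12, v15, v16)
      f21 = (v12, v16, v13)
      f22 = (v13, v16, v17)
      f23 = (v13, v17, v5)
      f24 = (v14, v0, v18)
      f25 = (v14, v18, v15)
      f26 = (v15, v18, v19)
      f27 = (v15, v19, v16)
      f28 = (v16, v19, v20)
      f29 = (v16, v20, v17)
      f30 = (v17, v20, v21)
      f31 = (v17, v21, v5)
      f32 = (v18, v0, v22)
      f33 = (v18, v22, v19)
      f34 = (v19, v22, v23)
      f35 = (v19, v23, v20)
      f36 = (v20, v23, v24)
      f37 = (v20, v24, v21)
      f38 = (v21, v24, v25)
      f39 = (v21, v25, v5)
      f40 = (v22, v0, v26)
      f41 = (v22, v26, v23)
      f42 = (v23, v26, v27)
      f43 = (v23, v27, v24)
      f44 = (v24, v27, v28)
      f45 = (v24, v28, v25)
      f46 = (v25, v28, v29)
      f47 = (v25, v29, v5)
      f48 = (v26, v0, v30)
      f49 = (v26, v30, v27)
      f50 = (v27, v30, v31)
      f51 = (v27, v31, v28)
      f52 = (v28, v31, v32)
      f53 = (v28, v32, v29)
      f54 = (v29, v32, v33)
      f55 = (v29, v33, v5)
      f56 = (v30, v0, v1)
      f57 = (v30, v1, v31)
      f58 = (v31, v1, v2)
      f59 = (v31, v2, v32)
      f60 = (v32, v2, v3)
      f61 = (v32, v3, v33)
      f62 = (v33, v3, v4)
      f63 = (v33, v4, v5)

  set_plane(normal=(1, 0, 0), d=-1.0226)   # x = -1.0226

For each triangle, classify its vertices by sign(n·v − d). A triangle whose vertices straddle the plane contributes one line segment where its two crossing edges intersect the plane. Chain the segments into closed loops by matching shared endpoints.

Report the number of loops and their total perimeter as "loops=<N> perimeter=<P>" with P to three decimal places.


loops=1 perimeter=10.763

Straddling triangles (20 of 64):
  (v11,v14,v15) [++-] → (-1.0226, 1.0226, -1.4073)–(-1.0226, 1.57359, -0.6489)  len=0.9374
  (v11,v15,v12) [+-+] → (-1.0226, 1.57359, -0.6489)–(-1.0226, 1.57359, -0.290861)  len=0.3580
  (v12,v15,v16) [+--] → (-1.0226, 1.57359, -0.290861)–(-1.0226, 1.57359, 0.6489)  len=0.9398
  (v12,v16,v13) [+-+] → (-1.0226, 1.57359, 0.6489)–(-1.0226, 1.36312, 0.938576)  len=0.3581
  (v13,v16,v17) [+-+] → (-1.0226, 1.36312, 0.938576)–(-1.0226, 1.0226, 1.4073)  len=0.5794
  (v14,v0,v18) [++-] → (-1.0226, 0, -1.76769)–(-1.0226, 0.511125, -1.6989)  len=0.5157
  (v14,v18,v15) [+--] → (-1.0226, 0.511125, -1.6989)–(-1.0226, 1.0226, -1.4073)  len=0.5888
  (v16,v20,v17) [--+] → (-1.0226, 0.75652, 1.55901)–(-1.0226, 1.0226, 1.4073)  len=0.3063
  (v17,v20,v21) [+--] → (-1.0226, 0.75652, 1.55901)–(-1.0226, 0.511125, 1.6989)  len=0.2825
  (v17,v21,v5) [+-+] → (-1.0226, 0.511125, 1.6989)–(-1.0226, 0, 1.76769)  len=0.5157
  (v18,v0,v22) [-++] → (-1.0226, 0, -1.76769)–(-1.0226, -0.511125, -1.6989)  len=0.5157
  (v18,v22,v19) [-+-] → (-1.0226, -0.511125, -1.6989)–(-1.0226, -0.75652, -1.55901)  len=0.2825
  (v19,v22,v23) [-+-] → (-1.0226, -0.75652, -1.55901)–(-1.0226, -1.0226, -1.4073)  len=0.3063
  (v21,v24,v25) [--+] → (-1.0226, -1.0226, 1.4073)–(-1.0226, -0.511125, 1.6989)  len=0.5888
  (v21,v25,v5) [-++] → (-1.0226, -0.511125, 1.6989)–(-1.0226, 0, 1.76769)  len=0.5157
  (v22,v26,v23) [++-] → (-1.0226, -1.36312, -0.938576)–(-1.0226, -1.0226, -1.4073)  len=0.5794
  (v23,v26,v27) [-++] → (-1.0226, -1.36312, -0.938576)–(-1.0226, -1.57359, -0.6489)  len=0.3581
  (v23,v27,v24) [-+-] → (-1.0226, -1.57359, -0.6489)–(-1.0226, -1.57359, 0.290861)  len=0.9398
  (v24,v27,v28) [-++] → (-1.0226, -1.57359, 0.290861)–(-1.0226, -1.57359, 0.6489)  len=0.3580
  (v24,v28,v25) [-++] → (-1.0226, -1.57359, 0.6489)–(-1.0226, -1.0226, 1.4073)  len=0.9374

Chained into 1 loop(s):
  loop 1: 20 segments, perimeter = 10.7633
Total perimeter = 10.763


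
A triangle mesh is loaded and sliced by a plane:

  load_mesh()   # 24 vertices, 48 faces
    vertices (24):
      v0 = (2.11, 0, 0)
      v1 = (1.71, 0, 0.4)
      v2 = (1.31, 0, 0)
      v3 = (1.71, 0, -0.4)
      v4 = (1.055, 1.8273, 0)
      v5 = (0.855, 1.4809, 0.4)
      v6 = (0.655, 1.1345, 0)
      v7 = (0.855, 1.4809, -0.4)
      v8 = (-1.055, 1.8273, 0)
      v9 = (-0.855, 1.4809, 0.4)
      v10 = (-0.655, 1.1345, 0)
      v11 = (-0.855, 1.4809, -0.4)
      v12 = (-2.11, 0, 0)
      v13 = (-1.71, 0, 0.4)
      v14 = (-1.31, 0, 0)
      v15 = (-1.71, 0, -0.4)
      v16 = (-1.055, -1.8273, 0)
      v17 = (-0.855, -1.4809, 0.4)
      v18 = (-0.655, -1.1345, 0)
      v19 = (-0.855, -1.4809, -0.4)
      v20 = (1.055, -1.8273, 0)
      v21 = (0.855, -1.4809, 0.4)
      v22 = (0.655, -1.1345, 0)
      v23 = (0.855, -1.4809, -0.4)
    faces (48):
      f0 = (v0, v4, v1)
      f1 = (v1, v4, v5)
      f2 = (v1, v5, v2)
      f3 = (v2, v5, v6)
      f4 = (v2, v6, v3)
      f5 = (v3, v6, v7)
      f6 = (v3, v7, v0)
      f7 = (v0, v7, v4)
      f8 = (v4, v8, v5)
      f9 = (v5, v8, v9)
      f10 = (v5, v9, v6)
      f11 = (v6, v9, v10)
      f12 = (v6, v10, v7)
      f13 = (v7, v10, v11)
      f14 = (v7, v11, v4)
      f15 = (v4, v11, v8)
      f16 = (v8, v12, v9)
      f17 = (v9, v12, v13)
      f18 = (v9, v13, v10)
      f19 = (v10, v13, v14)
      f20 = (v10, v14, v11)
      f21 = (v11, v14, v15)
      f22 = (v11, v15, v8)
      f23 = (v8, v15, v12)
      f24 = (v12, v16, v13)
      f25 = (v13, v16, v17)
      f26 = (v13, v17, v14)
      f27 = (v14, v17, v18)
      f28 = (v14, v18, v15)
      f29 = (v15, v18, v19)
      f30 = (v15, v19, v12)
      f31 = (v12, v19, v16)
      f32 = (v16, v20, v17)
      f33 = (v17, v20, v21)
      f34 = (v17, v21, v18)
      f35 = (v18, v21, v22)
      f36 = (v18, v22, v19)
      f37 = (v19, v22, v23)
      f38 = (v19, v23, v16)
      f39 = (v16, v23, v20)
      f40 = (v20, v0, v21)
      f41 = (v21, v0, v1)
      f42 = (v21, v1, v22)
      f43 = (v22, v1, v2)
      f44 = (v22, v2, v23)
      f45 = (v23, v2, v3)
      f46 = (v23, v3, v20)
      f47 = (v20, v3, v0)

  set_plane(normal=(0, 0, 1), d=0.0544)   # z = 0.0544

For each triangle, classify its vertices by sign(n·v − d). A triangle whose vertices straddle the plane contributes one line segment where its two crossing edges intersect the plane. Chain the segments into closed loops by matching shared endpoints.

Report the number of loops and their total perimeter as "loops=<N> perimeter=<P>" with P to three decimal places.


Straddling triangles (24 of 48):
  (v0,v4,v1) [--+] → (1.14408, 1.57879, 0.0544)–(2.0556, 0, 0.0544)  len=1.8230
  (v1,v4,v5) [+-+] → (1.14408, 1.57879, 0.0544)–(1.0278, 1.78019, 0.0544)  len=0.2326
  (v1,v5,v2) [++-] → (1.24812, 0.201402, 0.0544)–(1.3644, 0, 0.0544)  len=0.2326
  (v2,v5,v6) [-+-] → (1.24812, 0.201402, 0.0544)–(0.6822, 1.18161, 0.0544)  len=1.1318
  (v4,v8,v5) [--+] → (-0.79524, 1.78019, 0.0544)–(1.0278, 1.78019, 0.0544)  len=1.8230
  (v5,v8,v9) [+-+] → (-0.79524, 1.78019, 0.0544)–(-1.0278, 1.78019, 0.0544)  len=0.2326
  (v5,v9,v6) [++-] → (0.44964, 1.18161, 0.0544)–(0.6822, 1.18161, 0.0544)  len=0.2326
  (v6,v9,v10) [-+-] → (0.44964, 1.18161, 0.0544)–(-0.6822, 1.18161, 0.0544)  len=1.1318
  (v8,v12,v9) [--+] → (-1.93932, 0.201402, 0.0544)–(-1.0278, 1.78019, 0.0544)  len=1.8230
  (v9,v12,v13) [+-+] → (-1.93932, 0.201402, 0.0544)–(-2.0556, 0, 0.0544)  len=0.2326
  (v9,v13,v10) [++-] → (-0.79848, 0.980208, 0.0544)–(-0.6822, 1.18161, 0.0544)  len=0.2326
  (v10,v13,v14) [-+-] → (-0.79848, 0.980208, 0.0544)–(-1.3644, 0, 0.0544)  len=1.1318
  (v12,v16,v13) [--+] → (-1.14408, -1.57879, 0.0544)–(-2.0556, 0, 0.0544)  len=1.8230
  (v13,v16,v17) [+-+] → (-1.14408, -1.57879, 0.0544)–(-1.0278, -1.78019, 0.0544)  len=0.2326
  (v13,v17,v14) [++-] → (-1.24812, -0.201402, 0.0544)–(-1.3644, 0, 0.0544)  len=0.2326
  (v14,v17,v18) [-+-] → (-1.24812, -0.201402, 0.0544)–(-0.6822, -1.18161, 0.0544)  len=1.1318
  (v16,v20,v17) [--+] → (0.79524, -1.78019, 0.0544)–(-1.0278, -1.78019, 0.0544)  len=1.8230
  (v17,v20,v21) [+-+] → (0.79524, -1.78019, 0.0544)–(1.0278, -1.78019, 0.0544)  len=0.2326
  (v17,v21,v18) [++-] → (-0.44964, -1.18161, 0.0544)–(-0.6822, -1.18161, 0.0544)  len=0.2326
  (v18,v21,v22) [-+-] → (-0.44964, -1.18161, 0.0544)–(0.6822, -1.18161, 0.0544)  len=1.1318
  (v20,v0,v21) [--+] → (1.93932, -0.201402, 0.0544)–(1.0278, -1.78019, 0.0544)  len=1.8230
  (v21,v0,v1) [+-+] → (1.93932, -0.201402, 0.0544)–(2.0556, 0, 0.0544)  len=0.2326
  (v21,v1,v22) [++-] → (0.79848, -0.980208, 0.0544)–(0.6822, -1.18161, 0.0544)  len=0.2326
  (v22,v1,v2) [-+-] → (0.79848, -0.980208, 0.0544)–(1.3644, 0, 0.0544)  len=1.1318

Chained into 2 loop(s):
  loop 1: 12 segments, perimeter = 12.3336
  loop 2: 12 segments, perimeter = 8.1864
Total perimeter = 20.520

loops=2 perimeter=20.520
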